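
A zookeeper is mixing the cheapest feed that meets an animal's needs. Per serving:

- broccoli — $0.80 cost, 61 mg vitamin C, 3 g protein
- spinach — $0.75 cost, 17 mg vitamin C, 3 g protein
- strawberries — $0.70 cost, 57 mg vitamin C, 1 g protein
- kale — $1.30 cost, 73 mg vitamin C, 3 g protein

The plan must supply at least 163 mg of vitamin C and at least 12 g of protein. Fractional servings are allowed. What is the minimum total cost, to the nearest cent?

$3.11

Two binding constraints pin down two serving amounts, so the optimal mix uses at most two foods. The candidates are each food alone (scaled to the tighter of vitamin C/protein) and each pair with both constraints tight.
broccoli only: max(163/61, 12/3) = 4 servings → $3.20.
spinach only: max(163/17, 12/3) = 9.588 servings → $7.19.
strawberries only: max(163/57, 12/1) = 12 servings → $8.40.
kale only: max(163/73, 12/3) = 4 servings → $5.20.
broccoli + spinach with both tight: 2.159 servings and 1.841 servings → $3.11.
broccoli + strawberries: intersection lies outside the first quadrant.
broccoli + kale: intersection lies outside the first quadrant.
spinach + strawberries with both tight: 3.383 servings and 1.851 servings → $3.83.
spinach + kale with both tight: 2.304 servings and 1.696 servings → $3.93.
strawberries + kale: the both-tight solution has a negative serving — not a feasible corner.
Cheapest feasible corner: $3.11.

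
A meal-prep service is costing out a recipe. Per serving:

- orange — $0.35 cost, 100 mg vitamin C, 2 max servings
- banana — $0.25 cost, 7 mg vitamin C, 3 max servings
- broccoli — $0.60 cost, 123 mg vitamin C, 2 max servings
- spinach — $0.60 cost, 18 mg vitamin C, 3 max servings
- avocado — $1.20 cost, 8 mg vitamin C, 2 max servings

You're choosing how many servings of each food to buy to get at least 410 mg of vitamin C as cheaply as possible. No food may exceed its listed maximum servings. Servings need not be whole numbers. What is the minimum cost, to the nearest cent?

Cost per mg of vitamin C: orange $0.0035, broccoli $0.0049, spinach $0.0333, banana $0.0357, avocado $0.1500.
Take 2 servings of orange: +200.0 mg vitamin C for $0.70 (total $0.70, still need 210.0 mg).
Take 1.707 servings of broccoli: +210.0 mg vitamin C for $1.02 (total $1.72, still need 0.0 mg).
Greedy by cheapest-per-mg is optimal for a single linear constraint, so the minimum cost is $1.72.

$1.72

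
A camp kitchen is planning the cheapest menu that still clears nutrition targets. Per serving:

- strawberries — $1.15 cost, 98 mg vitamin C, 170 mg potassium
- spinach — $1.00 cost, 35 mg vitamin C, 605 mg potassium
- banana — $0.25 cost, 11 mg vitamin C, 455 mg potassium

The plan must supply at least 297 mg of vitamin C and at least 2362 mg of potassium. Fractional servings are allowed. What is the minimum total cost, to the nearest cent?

$4.00

strawberries only: max(297/98, 2362/170) = 13.89 servings → $15.98.
spinach only: max(297/35, 2362/605) = 8.486 servings → $8.49.
banana only: max(297/11, 2362/455) = 27 servings → $6.75.
strawberries + spinach with both tight: 1.819 servings and 3.393 servings → $5.48.
strawberries + banana with both tight: 2.555 servings and 4.237 servings → $4.00.
spinach + banana with both targets exact would need a negative amount; discard.
So the least-cost plan costs $4.00.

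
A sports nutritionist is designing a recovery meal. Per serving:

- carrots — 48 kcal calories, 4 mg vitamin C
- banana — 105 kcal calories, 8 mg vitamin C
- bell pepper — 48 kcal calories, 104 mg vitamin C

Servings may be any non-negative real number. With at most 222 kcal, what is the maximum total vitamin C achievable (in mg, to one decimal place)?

Vitamin C per kcal: bell pepper 2.167, carrots 0.08333, banana 0.07619.
With no serving limits, spend the whole calories allowance on bell pepper: 222 kcal / 48 kcal × 104 mg = 481.0 mg.

481.0 mg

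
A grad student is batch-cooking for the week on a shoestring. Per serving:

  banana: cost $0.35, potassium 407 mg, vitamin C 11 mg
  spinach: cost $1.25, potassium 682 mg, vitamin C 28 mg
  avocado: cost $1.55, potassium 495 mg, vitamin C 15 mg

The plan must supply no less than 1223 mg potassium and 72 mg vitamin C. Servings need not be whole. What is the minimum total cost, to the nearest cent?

Compare the cost at each extreme point of the feasible region.
banana only: max(1223/407, 72/11) = 6.545 servings → $2.29.
spinach only: max(1223/682, 72/28) = 2.571 servings → $3.21.
avocado only: max(1223/495, 72/15) = 4.8 servings → $7.44.
banana + spinach with both targets exact would need a negative amount; discard.
banana + avocado: intersection lies outside the first quadrant.
spinach + avocado: intersection lies outside the first quadrant.
The minimum over all feasible corners is $2.29.

$2.29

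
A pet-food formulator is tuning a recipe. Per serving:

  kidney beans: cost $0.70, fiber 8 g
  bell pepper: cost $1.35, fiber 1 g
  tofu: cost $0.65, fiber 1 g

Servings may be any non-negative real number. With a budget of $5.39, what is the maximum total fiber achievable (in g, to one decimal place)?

61.6 g

Fiber per dollar: kidney beans 11.43, tofu 1.538, bell pepper 0.7407.
With no serving limits, spend the whole cost allowance on kidney beans: $5.39 / $0.70 × 8 g = 61.6 g.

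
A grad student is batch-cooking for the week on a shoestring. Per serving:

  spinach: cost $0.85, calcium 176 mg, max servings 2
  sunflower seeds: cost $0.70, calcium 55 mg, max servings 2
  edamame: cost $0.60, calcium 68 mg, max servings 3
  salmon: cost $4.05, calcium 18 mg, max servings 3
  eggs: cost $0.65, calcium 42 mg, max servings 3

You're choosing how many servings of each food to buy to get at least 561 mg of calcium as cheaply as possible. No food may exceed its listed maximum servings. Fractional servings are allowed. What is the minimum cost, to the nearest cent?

Cost per mg of calcium: spinach $0.0048, edamame $0.0088, sunflower seeds $0.0127, eggs $0.0155, salmon $0.2250.
Take 2 servings of spinach: +352.0 mg calcium for $1.70 (total $1.70, still need 209.0 mg).
Take 3 servings of edamame: +204.0 mg calcium for $1.80 (total $3.50, still need 5.0 mg).
Take 0.09091 servings of sunflower seeds: +5.0 mg calcium for $0.06 (total $3.56, still need 0.0 mg).
Greedy by cheapest-per-mg is optimal for a single linear constraint, so the minimum cost is $3.56.

$3.56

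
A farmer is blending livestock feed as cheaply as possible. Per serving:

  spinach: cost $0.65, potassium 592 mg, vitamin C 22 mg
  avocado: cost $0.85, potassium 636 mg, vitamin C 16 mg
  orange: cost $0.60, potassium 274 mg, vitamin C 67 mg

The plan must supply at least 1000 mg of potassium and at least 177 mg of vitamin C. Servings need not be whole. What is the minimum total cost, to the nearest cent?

Compare the cost at each extreme point of the feasible region.
spinach only: max(1000/592, 177/22) = 8.045 servings → $5.23.
avocado only: max(1000/636, 177/16) = 11.06 servings → $9.40.
orange only: max(1000/274, 177/67) = 3.65 servings → $2.19.
spinach + avocado: intersection lies outside the first quadrant.
spinach + orange with both tight: 0.5501 servings and 2.461 servings → $1.83.
avocado + orange with both tight: 0.484 servings and 2.526 servings → $1.93.
Cheapest feasible corner: $1.83.

$1.83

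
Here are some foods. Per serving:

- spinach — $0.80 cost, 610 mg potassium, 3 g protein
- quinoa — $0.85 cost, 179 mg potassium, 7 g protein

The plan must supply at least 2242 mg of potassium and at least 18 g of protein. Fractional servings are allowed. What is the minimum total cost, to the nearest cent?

A basic optimal solution has at most two foods positive. Try each food alone and each pair with both targets met exactly.
spinach only: max(2242/610, 18/3) = 6 servings → $4.80.
quinoa only: max(2242/179, 18/7) = 12.53 servings → $10.65.
spinach + quinoa with both tight: 3.341 servings and 1.14 servings → $3.64.
The minimum over all feasible corners is $3.64.

$3.64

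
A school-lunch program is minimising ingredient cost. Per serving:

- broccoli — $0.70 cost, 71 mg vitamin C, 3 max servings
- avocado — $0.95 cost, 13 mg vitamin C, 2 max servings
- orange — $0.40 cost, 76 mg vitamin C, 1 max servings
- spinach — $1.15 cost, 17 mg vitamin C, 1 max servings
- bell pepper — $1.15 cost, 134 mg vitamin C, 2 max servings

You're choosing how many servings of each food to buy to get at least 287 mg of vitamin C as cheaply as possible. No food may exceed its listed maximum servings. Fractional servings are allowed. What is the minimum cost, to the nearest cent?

Cost per mg of vitamin C: orange $0.0053, bell pepper $0.0086, broccoli $0.0099, spinach $0.0676, avocado $0.0731.
Take 1 serving of orange: +76.0 mg vitamin C for $0.40 (total $0.40, still need 211.0 mg).
Take 1.575 servings of bell pepper: +211.0 mg vitamin C for $1.81 (total $2.21, still need 0.0 mg).
Filling from the cheapest source first is optimal under one linear minimum: $2.21.

$2.21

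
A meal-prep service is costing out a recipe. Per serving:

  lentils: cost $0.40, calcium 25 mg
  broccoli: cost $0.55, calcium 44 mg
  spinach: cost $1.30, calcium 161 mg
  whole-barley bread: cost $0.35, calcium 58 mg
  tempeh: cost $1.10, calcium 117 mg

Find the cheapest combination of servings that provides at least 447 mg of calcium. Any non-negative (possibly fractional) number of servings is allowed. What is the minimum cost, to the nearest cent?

$2.70

Cost per mg of calcium: whole-barley bread $0.0060, spinach $0.0081, tempeh $0.0094, broccoli $0.0125, lentils $0.0160.
With no serving limits, use only whole-barley bread: 447 mg / 58 mg = 7.707 servings × $0.35 = $2.70.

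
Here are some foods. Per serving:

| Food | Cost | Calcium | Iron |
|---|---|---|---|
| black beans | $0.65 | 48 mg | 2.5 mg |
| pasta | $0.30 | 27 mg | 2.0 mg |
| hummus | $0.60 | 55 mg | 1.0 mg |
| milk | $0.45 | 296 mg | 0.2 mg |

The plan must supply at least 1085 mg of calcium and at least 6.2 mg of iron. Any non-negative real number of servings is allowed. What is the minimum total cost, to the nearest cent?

With two linear requirements the optimum uses one or two foods; enumerate the corners.
black beans only: max(1085/48, 6.2/2.5) = 22.6 servings → $14.69.
pasta only: max(1085/27, 6.2/2.0) = 40.19 servings → $12.06.
hummus only: max(1085/55, 6.2/1.0) = 19.73 servings → $11.84.
milk only: max(1085/296, 6.2/0.2) = 31 servings → $13.95.
black beans + pasta with both targets exact would need a negative amount; discard.
black beans + hummus: intersection lies outside the first quadrant.
black beans + milk with both tight: 2.215 servings and 3.306 servings → $2.93.
pasta + hummus: the both-tight solution has a negative serving — not a feasible corner.
pasta + milk with both tight: 2.759 servings and 3.414 servings → $2.36.
hummus + milk with both tight: 5.678 servings and 2.611 servings → $4.58.
So the least-cost plan costs $2.36.

$2.36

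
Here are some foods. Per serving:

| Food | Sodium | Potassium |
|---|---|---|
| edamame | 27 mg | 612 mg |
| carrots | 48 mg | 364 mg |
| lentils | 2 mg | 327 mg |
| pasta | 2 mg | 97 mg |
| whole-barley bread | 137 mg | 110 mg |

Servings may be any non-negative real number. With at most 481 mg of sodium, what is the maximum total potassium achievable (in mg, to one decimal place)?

78643.5 mg

Potassium per mg sodium: lentils 163.5, pasta 48.5, edamame 22.67, carrots 7.583, whole-barley bread 0.8029.
With no serving limits, spend the whole sodium allowance on lentils: 481 mg / 2 mg × 327 mg = 78643.5 mg.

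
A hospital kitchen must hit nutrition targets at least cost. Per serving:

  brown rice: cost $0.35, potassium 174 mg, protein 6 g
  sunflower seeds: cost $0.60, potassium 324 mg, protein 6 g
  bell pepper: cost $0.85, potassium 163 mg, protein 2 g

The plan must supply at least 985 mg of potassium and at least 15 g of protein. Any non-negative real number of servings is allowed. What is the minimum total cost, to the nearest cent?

$1.82

brown rice only: max(985/174, 15/6) = 5.661 servings → $1.98.
sunflower seeds only: max(985/324, 15/6) = 3.04 servings → $1.82.
bell pepper only: max(985/163, 15/2) = 7.5 servings → $6.38.
brown rice + sunflower seeds: the both-tight solution has a negative serving — not a feasible corner.
brown rice + bell pepper with both tight: 0.754 servings and 5.238 servings → $4.72.
sunflower seeds + bell pepper with both tight: 1.439 servings and 3.182 servings → $3.57.
The minimum over all feasible corners is $1.82.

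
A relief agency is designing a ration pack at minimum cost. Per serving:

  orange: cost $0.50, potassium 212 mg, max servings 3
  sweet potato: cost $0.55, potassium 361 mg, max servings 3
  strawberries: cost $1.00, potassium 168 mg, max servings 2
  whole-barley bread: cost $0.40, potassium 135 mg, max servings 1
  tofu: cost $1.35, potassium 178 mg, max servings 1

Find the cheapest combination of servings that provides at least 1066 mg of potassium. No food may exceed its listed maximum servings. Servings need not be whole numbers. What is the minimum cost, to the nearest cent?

$1.62

Cost per mg of potassium: sweet potato $0.0015, orange $0.0024, whole-barley bread $0.0030, strawberries $0.0060, tofu $0.0076.
Take 2.953 servings of sweet potato: +1066.0 mg potassium for $1.62 (total $1.62, still need 0.0 mg).
Filling from the cheapest source first is optimal under one linear minimum: $1.62.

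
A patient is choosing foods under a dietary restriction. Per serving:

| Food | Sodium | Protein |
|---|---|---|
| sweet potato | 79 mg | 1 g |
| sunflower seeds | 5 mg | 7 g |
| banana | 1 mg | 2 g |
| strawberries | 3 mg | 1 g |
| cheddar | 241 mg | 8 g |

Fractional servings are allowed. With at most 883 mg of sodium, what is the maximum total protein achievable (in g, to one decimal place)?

Protein per mg sodium: banana 2, sunflower seeds 1.4, strawberries 0.3333, cheddar 0.0332, sweet potato 0.01266.
With no serving limits, spend the whole sodium allowance on banana: 883 mg / 1 mg × 2 g = 1766.0 g.

1766.0 g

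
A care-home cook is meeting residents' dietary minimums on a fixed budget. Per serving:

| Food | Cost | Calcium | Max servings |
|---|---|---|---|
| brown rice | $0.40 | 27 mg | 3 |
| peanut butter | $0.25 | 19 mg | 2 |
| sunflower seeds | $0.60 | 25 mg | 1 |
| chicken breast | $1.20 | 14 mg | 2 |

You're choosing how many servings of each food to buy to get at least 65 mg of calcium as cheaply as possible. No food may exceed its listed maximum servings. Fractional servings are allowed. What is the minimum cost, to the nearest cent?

$0.90

Cost per mg of calcium: peanut butter $0.0132, brown rice $0.0148, sunflower seeds $0.0240, chicken breast $0.0857.
Take 2 servings of peanut butter: +38.0 mg calcium for $0.50 (total $0.50, still need 27.0 mg).
Take 1 serving of brown rice: +27.0 mg calcium for $0.40 (total $0.90, still need 0.0 mg).
Greedy by cheapest-per-mg is optimal for a single linear constraint, so the minimum cost is $0.90.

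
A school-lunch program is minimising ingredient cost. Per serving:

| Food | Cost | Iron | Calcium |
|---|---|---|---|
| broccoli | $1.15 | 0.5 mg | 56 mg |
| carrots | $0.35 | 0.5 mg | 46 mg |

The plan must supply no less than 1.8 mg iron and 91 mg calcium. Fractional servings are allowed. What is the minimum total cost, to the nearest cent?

Compare the cost at each extreme point of the feasible region.
broccoli only: max(1.8/0.5, 91/56) = 3.6 servings → $4.14.
carrots only: max(1.8/0.5, 91/46) = 3.6 servings → $1.26.
broccoli + carrots: intersection lies outside the first quadrant.
The minimum over all feasible corners is $1.26.

$1.26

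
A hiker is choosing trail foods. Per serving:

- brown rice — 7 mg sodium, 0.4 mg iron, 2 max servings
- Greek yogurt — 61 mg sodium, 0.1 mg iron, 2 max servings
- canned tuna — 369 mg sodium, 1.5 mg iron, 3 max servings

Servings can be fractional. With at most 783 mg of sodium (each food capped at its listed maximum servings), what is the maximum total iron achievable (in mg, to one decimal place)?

3.9 mg

Iron per mg sodium: brown rice 0.05714, canned tuna 0.004065, Greek yogurt 0.001639.
Take 2 servings of brown rice: uses 14 mg sodium, +0.8 mg iron (running total 0.8 mg).
Take 2.084 servings of canned tuna: uses 769 mg sodium, +3.1 mg iron (running total 3.9 mg).
Greedy by best ratio exhausts the sodium allowance optimally: 3.9 mg.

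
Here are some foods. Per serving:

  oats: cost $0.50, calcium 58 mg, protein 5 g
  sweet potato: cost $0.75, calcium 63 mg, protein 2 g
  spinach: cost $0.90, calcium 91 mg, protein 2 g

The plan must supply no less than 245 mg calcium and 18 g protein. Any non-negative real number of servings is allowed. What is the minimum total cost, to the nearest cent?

For a min-cost LP with two ≥-constraints, a basic feasible solution has at most two positive variables.
oats only: max(245/58, 18/5) = 4.224 servings → $2.11.
sweet potato only: max(245/63, 18/2) = 9 servings → $6.75.
spinach only: max(245/91, 18/2) = 9 servings → $8.10.
oats + sweet potato with both tight: 3.236 servings and 0.9095 servings → $2.30.
oats + spinach with both tight: 3.386 servings and 0.5339 servings → $2.17.
sweet potato + spinach with both targets exact would need a negative amount; discard.
So the least-cost plan costs $2.11.

$2.11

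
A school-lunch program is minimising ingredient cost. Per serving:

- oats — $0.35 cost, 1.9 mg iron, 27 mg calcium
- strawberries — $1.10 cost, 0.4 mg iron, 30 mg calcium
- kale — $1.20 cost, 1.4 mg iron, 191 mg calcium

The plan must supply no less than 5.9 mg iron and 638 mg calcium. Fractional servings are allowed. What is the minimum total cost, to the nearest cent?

This is a tiny linear program; its minimum lies at a vertex of the feasible set. List the vertices and price them.
oats only: max(5.9/1.9, 638/27) = 23.63 servings → $8.27.
strawberries only: max(5.9/0.4, 638/30) = 21.27 servings → $23.39.
kale only: max(5.9/1.4, 638/191) = 4.214 servings → $5.06.
oats + strawberries with both targets exact would need a negative amount; discard.
oats + kale with both tight: 0.7189 servings and 3.239 servings → $4.14.
strawberries + kale with both tight: 6.794 servings and 2.273 servings → $10.20.
So the least-cost plan costs $4.14.

$4.14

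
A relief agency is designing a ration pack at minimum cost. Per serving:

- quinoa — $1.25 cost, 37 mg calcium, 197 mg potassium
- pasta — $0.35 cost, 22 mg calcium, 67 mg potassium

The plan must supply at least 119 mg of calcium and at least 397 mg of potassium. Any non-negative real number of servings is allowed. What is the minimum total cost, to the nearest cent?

quinoa only: max(119/37, 397/197) = 3.216 servings → $4.02.
pasta only: max(119/22, 397/67) = 5.925 servings → $2.07.
quinoa + pasta with both tight: 0.4102 servings and 4.719 servings → $2.16.
Cheapest feasible corner: $2.07.

$2.07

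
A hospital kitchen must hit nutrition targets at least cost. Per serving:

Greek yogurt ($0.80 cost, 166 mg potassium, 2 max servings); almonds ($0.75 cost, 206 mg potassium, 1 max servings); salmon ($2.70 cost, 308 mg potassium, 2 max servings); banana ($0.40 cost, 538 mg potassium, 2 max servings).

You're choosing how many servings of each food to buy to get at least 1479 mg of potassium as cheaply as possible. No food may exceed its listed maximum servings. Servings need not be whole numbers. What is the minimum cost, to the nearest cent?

Cost per mg of potassium: banana $0.0007, almonds $0.0036, Greek yogurt $0.0048, salmon $0.0088.
Take 2 servings of banana: +1076.0 mg potassium for $0.80 (total $0.80, still need 403.0 mg).
Take 1 serving of almonds: +206.0 mg potassium for $0.75 (total $1.55, still need 197.0 mg).
Take 1.187 servings of Greek yogurt: +197.0 mg potassium for $0.95 (total $2.50, still need 0.0 mg).
Greedy by cheapest-per-mg is optimal for a single linear constraint, so the minimum cost is $2.50.

$2.50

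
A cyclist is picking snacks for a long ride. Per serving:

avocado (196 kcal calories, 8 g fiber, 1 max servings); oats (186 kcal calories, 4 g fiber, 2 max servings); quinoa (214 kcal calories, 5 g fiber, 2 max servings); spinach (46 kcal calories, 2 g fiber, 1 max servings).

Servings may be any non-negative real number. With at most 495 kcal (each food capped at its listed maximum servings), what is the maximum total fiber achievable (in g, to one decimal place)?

15.9 g

Fiber per kcal: spinach 0.04348, avocado 0.04082, quinoa 0.02336, oats 0.02151.
Take 1 serving of spinach: uses 46 kcal, +2.0 g fiber (running total 2.0 g).
Take 1 serving of avocado: uses 196 kcal, +8.0 g fiber (running total 10.0 g).
Take 1.182 servings of quinoa: uses 253 kcal, +5.9 g fiber (running total 15.9 g).
Greedy by best ratio exhausts the calories allowance optimally: 15.9 g.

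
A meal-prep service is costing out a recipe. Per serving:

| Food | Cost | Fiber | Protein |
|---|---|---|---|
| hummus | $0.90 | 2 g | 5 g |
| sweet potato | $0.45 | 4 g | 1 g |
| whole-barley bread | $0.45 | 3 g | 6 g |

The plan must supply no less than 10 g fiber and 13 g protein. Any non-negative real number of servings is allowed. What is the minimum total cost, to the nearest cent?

$1.35

Two binding constraints pin down two serving amounts, so the optimal mix uses at most two foods. The candidates are each food alone (scaled to the tighter of fiber/protein) and each pair with both constraints tight.
hummus only: max(10/2, 13/5) = 5 servings → $4.50.
sweet potato only: max(10/4, 13/1) = 13 servings → $5.85.
whole-barley bread only: max(10/3, 13/6) = 3.333 servings → $1.50.
hummus + sweet potato with both tight: 2.333 servings and 1.333 servings → $2.70.
hummus + whole-barley bread with both targets exact would need a negative amount; discard.
sweet potato + whole-barley bread with both tight: 1 serving and 2 servings → $1.35.
So the least-cost plan costs $1.35.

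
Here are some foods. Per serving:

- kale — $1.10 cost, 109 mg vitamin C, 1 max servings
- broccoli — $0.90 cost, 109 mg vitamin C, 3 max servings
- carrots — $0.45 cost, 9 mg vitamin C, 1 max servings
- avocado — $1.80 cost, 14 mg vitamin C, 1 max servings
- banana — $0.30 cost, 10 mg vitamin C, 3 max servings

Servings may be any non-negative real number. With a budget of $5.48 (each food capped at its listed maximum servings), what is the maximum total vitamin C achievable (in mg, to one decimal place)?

477.6 mg

Vitamin C per dollar: broccoli 121.1, kale 99.09, banana 33.33, carrots 20, avocado 7.778.
Take 3 servings of broccoli: spends $2.70, +327.0 mg vitamin C (running total 327.0 mg).
Take 1 serving of kale: spends $1.10, +109.0 mg vitamin C (running total 436.0 mg).
Take 3 servings of banana: spends $0.90, +30.0 mg vitamin C (running total 466.0 mg).
Take 1 serving of carrots: spends $0.45, +9.0 mg vitamin C (running total 475.0 mg).
Take 0.1833 servings of avocado: spends $0.33, +2.6 mg vitamin C (running total 477.6 mg).
Greedy by best ratio exhausts the cost allowance optimally: 477.6 mg.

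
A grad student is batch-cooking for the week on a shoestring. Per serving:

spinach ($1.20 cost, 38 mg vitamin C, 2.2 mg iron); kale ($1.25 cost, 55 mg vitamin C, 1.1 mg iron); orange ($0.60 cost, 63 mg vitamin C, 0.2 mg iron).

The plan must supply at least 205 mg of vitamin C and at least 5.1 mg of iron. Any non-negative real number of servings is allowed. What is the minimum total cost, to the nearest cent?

$3.75

A basic optimal solution has at most two foods positive. Try each food alone and each pair with both targets met exactly.
spinach only: max(205/38, 5.1/2.2) = 5.395 servings → $6.47.
kale only: max(205/55, 5.1/1.1) = 4.636 servings → $5.80.
orange only: max(205/63, 5.1/0.2) = 25.5 servings → $15.30.
spinach + kale with both tight: 0.6944 servings and 3.247 servings → $4.89.
spinach + orange with both tight: 2.14 servings and 1.963 servings → $3.75.
kale + orange: the both-tight solution has a negative serving — not a feasible corner.
Cheapest feasible corner: $3.75.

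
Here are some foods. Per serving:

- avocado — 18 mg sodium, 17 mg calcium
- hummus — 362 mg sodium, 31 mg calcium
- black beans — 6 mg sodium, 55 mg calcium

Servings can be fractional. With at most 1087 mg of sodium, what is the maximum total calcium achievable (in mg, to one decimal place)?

Calcium per mg sodium: black beans 9.167, avocado 0.9444, hummus 0.08564.
With no serving limits, spend the whole sodium allowance on black beans: 1087 mg / 6 mg × 55 mg = 9964.2 mg.

9964.2 mg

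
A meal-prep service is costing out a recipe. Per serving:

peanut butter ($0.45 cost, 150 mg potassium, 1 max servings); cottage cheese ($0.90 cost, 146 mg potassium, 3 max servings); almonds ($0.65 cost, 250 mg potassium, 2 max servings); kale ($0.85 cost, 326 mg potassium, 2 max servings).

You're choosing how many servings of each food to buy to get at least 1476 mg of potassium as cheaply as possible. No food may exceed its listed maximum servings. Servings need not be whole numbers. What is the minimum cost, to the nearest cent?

Cost per mg of potassium: almonds $0.0026, kale $0.0026, peanut butter $0.0030, cottage cheese $0.0062.
Take 2 servings of almonds: +500.0 mg potassium for $1.30 (total $1.30, still need 976.0 mg).
Take 2 servings of kale: +652.0 mg potassium for $1.70 (total $3.00, still need 324.0 mg).
Take 1 serving of peanut butter: +150.0 mg potassium for $0.45 (total $3.45, still need 174.0 mg).
Take 1.192 servings of cottage cheese: +174.0 mg potassium for $1.07 (total $4.52, still need 0.0 mg).
Greedy by cheapest-per-mg is optimal for a single linear constraint, so the minimum cost is $4.52.

$4.52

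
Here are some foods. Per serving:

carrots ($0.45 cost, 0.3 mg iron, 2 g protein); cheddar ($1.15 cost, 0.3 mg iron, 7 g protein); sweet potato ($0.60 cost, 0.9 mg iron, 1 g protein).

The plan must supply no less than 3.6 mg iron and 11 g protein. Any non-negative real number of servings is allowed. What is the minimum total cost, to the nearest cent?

$3.40

Minimising a linear cost over {iron ≥ 3.6, protein ≥ 11, servings ≥ 0} — the optimum is at a vertex, using one or two foods.
carrots only: max(3.6/0.3, 11/2) = 12 servings → $5.40.
cheddar only: max(3.6/0.3, 11/7) = 12 servings → $13.80.
sweet potato only: max(3.6/0.9, 11/1) = 11 servings → $6.60.
carrots + cheddar: intersection lies outside the first quadrant.
carrots + sweet potato with both tight: 4.2 servings and 2.6 servings → $3.45.
cheddar + sweet potato with both tight: 1.05 servings and 3.65 servings → $3.40.
So the least-cost plan costs $3.40.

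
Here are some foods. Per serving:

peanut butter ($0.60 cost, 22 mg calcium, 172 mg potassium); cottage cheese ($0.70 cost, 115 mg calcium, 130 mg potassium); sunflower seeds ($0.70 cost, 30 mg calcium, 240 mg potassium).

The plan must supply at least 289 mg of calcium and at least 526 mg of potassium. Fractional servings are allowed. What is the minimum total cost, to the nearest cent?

peanut butter only: max(289/22, 526/172) = 13.14 servings → $7.88.
cottage cheese only: max(289/115, 526/130) = 4.046 servings → $2.83.
sunflower seeds only: max(289/30, 526/240) = 9.633 servings → $6.74.
peanut butter + cottage cheese with both tight: 1.355 servings and 2.254 servings → $2.39.
peanut butter + sunflower seeds: the both-tight solution has a negative serving — not a feasible corner.
cottage cheese + sunflower seeds with both tight: 2.261 servings and 0.9671 servings → $2.26.
So the least-cost plan costs $2.26.

$2.26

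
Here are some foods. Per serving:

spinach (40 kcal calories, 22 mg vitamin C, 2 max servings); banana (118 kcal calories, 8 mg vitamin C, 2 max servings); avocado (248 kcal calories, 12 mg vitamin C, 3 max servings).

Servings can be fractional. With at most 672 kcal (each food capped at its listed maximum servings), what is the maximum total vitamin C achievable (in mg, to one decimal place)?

Vitamin C per kcal: spinach 0.55, banana 0.0678, avocado 0.04839.
Take 2 servings of spinach: uses 80 kcal, +44.0 mg vitamin C (running total 44.0 mg).
Take 2 servings of banana: uses 236 kcal, +16.0 mg vitamin C (running total 60.0 mg).
Take 1.435 servings of avocado: uses 356 kcal, +17.2 mg vitamin C (running total 77.2 mg).
Greedy by best ratio exhausts the calories allowance optimally: 77.2 mg.

77.2 mg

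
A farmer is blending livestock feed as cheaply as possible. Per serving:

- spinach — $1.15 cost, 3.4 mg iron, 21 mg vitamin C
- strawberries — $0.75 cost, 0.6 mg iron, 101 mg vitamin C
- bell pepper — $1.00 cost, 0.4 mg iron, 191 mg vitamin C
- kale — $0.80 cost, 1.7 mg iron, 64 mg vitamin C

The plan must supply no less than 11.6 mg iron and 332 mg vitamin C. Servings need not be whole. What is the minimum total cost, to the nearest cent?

Two binding constraints pin down two serving amounts, so the optimal mix uses at most two foods. The candidates are each food alone (scaled to the tighter of iron/vitamin C) and each pair with both constraints tight.
spinach only: max(11.6/3.4, 332/21) = 15.81 servings → $18.18.
strawberries only: max(11.6/0.6, 332/101) = 19.33 servings → $14.50.
bell pepper only: max(11.6/0.4, 332/191) = 29 servings → $29.00.
kale only: max(11.6/1.7, 332/64) = 6.824 servings → $5.46.
spinach + strawberries with both tight: 2.94 servings and 2.676 servings → $5.39.
spinach + bell pepper with both tight: 3.249 servings and 1.381 servings → $5.12.
spinach + kale with both tight: 0.9786 servings and 4.866 servings → $5.02.
strawberries + bell pepper: intersection lies outside the first quadrant.
strawberries + kale: the both-tight solution has a negative serving — not a feasible corner.
bell pepper + kale: intersection lies outside the first quadrant.
The minimum over all feasible corners is $5.02.

$5.02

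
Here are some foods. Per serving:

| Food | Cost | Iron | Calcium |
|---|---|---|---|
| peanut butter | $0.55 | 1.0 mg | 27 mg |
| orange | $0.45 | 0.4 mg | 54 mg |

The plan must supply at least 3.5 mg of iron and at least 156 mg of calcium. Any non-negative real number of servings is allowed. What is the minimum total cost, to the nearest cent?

$2.25

A basic optimal solution has at most two foods positive. Try each food alone and each pair with both targets met exactly.
peanut butter only: max(3.5/1.0, 156/27) = 5.778 servings → $3.18.
orange only: max(3.5/0.4, 156/54) = 8.75 servings → $3.94.
peanut butter + orange with both tight: 2.931 servings and 1.424 servings → $2.25.
The minimum over all feasible corners is $2.25.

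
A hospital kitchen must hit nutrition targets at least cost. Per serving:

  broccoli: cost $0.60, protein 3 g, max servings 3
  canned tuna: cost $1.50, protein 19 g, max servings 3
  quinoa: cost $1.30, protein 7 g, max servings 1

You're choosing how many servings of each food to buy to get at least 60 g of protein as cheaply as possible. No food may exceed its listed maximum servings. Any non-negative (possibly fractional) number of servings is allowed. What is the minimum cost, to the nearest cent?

$5.06

Cost per g of protein: canned tuna $0.0789, quinoa $0.1857, broccoli $0.2000.
Take 3 servings of canned tuna: +57.0 g protein for $4.50 (total $4.50, still need 3.0 g).
Take 0.4286 servings of quinoa: +3.0 g protein for $0.56 (total $5.06, still need 0.0 g).
Filling from the cheapest source first is optimal under one linear minimum: $5.06.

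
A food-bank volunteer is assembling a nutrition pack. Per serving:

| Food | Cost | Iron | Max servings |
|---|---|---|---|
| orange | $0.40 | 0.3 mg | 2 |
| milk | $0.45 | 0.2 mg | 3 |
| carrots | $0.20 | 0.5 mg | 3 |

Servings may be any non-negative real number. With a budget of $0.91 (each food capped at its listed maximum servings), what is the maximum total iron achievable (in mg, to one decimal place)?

1.7 mg

Iron per dollar: carrots 2.5, orange 0.75, milk 0.4444.
Take 3 servings of carrots: spends $0.60, +1.5 mg iron (running total 1.5 mg).
Take 0.775 servings of orange: spends $0.31, +0.2 mg iron (running total 1.7 mg).
Greedy by best ratio exhausts the cost allowance optimally: 1.7 mg.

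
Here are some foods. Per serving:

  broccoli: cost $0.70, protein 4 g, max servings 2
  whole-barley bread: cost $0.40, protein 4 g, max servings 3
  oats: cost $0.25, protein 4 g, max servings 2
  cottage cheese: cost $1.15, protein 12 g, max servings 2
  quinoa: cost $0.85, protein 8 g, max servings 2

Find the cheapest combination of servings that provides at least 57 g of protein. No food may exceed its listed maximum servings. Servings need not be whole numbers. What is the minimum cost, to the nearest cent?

$5.38

Cost per g of protein: oats $0.0625, cottage cheese $0.0958, whole-barley bread $0.1000, quinoa $0.1062, broccoli $0.1750.
Take 2 servings of oats: +8.0 g protein for $0.50 (total $0.50, still need 49.0 g).
Take 2 servings of cottage cheese: +24.0 g protein for $2.30 (total $2.80, still need 25.0 g).
Take 3 servings of whole-barley bread: +12.0 g protein for $1.20 (total $4.00, still need 13.0 g).
Take 1.625 servings of quinoa: +13.0 g protein for $1.38 (total $5.38, still need 0.0 g).
Filling from the cheapest source first is optimal under one linear minimum: $5.38.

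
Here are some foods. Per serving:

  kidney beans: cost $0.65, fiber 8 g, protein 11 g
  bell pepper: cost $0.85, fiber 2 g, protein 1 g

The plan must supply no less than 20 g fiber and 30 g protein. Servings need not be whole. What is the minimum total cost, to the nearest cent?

$1.77

An LP optimum is at a vertex; with two nutrient constraints at most two foods are used. Check each candidate.
kidney beans only: max(20/8, 30/11) = 2.727 servings → $1.77.
bell pepper only: max(20/2, 30/1) = 30 servings → $25.50.
kidney beans + bell pepper: the both-tight solution has a negative serving — not a feasible corner.
The minimum over all feasible corners is $1.77.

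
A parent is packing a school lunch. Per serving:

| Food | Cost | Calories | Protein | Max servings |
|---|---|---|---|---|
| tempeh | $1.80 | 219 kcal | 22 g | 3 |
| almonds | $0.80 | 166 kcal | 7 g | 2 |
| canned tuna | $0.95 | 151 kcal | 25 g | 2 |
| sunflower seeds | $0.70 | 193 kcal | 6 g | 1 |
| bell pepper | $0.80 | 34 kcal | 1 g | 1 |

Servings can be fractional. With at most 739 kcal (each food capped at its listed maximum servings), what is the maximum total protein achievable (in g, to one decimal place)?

93.9 g

Protein per kcal: canned tuna 0.1656, tempeh 0.1005, almonds 0.04217, sunflower seeds 0.03109, bell pepper 0.02941.
Take 2 servings of canned tuna: uses 302 kcal, +50.0 g protein (running total 50.0 g).
Take 1.995 servings of tempeh: uses 437 kcal, +43.9 g protein (running total 93.9 g).
Filling greedily by protein-per-kcal is optimal for one linear limit, giving 93.9 g.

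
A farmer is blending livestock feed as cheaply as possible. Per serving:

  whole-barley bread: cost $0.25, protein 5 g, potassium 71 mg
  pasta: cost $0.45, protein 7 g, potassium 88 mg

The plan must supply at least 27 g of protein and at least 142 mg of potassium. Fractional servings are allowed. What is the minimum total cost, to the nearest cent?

Minimising a linear cost over {protein ≥ 27, potassium ≥ 142, servings ≥ 0} — the optimum is at a vertex, using one or two foods.
whole-barley bread only: max(27/5, 142/71) = 5.4 servings → $1.35.
pasta only: max(27/7, 142/88) = 3.857 servings → $1.74.
whole-barley bread + pasta: intersection lies outside the first quadrant.
So the least-cost plan costs $1.35.

$1.35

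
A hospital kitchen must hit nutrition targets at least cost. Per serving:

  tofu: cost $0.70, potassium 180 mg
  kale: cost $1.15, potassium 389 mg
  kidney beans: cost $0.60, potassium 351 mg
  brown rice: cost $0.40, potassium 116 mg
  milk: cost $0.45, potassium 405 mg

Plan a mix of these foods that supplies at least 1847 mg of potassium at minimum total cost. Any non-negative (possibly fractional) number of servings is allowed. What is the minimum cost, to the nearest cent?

Cost per mg of potassium: milk $0.0011, kidney beans $0.0017, kale $0.0030, brown rice $0.0034, tofu $0.0039.
With no serving limits, use only milk: 1847 mg / 405 mg = 4.56 servings × $0.45 = $2.05.

$2.05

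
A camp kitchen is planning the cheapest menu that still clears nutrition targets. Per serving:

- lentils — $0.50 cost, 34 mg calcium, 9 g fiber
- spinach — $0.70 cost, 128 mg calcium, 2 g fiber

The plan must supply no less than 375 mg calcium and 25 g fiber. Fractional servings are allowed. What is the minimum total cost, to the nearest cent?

$2.76

Check every corner: each single food scaled to meet both minima, and each pair solved so both constraints bind.
lentils only: max(375/34, 25/9) = 11.03 servings → $5.51.
spinach only: max(375/128, 25/2) = 12.5 servings → $8.75.
lentils + spinach with both tight: 2.26 servings and 2.329 servings → $2.76.
So the least-cost plan costs $2.76.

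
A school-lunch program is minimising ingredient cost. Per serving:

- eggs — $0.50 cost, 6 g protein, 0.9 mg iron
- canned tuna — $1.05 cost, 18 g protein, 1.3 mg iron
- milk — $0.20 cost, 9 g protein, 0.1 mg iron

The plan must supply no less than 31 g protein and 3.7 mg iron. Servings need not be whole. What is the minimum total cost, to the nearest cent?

eggs only: max(31/6, 3.7/0.9) = 5.167 servings → $2.58.
canned tuna only: max(31/18, 3.7/1.3) = 2.846 servings → $2.99.
milk only: max(31/9, 3.7/0.1) = 37 servings → $7.40.
eggs + canned tuna with both tight: 3.131 servings and 0.6786 servings → $2.28.
eggs + milk with both tight: 4.027 servings and 0.76 servings → $2.17.
canned tuna + milk: intersection lies outside the first quadrant.
The minimum over all feasible corners is $2.17.

$2.17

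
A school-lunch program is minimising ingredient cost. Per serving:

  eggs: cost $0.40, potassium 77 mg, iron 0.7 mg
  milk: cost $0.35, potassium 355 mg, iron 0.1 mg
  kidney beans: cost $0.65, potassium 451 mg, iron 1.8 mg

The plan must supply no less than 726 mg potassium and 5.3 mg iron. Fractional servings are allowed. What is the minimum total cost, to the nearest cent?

A basic optimal solution has at most two foods positive. Try each food alone and each pair with both targets met exactly.
eggs only: max(726/77, 5.3/0.7) = 9.429 servings → $3.77.
milk only: max(726/355, 5.3/0.1) = 53 servings → $18.55.
kidney beans only: max(726/451, 5.3/1.8) = 2.944 servings → $1.91.
eggs + milk with both tight: 7.512 servings and 0.4157 servings → $3.15.
eggs + kidney beans with both tight: 6.118 servings and 0.5652 servings → $2.81.
milk + kidney beans: intersection lies outside the first quadrant.
The minimum over all feasible corners is $1.91.

$1.91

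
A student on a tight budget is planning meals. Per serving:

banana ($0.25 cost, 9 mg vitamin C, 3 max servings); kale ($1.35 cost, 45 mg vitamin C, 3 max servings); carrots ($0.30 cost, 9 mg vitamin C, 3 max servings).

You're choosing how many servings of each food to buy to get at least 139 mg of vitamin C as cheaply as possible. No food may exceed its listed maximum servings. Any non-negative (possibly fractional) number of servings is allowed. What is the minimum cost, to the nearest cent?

Cost per mg of vitamin C: banana $0.0278, kale $0.0300, carrots $0.0333.
Take 3 servings of banana: +27.0 mg vitamin C for $0.75 (total $0.75, still need 112.0 mg).
Take 2.489 servings of kale: +112.0 mg vitamin C for $3.36 (total $4.11, still need 0.0 mg).
Filling from the cheapest source first is optimal under one linear minimum: $4.11.

$4.11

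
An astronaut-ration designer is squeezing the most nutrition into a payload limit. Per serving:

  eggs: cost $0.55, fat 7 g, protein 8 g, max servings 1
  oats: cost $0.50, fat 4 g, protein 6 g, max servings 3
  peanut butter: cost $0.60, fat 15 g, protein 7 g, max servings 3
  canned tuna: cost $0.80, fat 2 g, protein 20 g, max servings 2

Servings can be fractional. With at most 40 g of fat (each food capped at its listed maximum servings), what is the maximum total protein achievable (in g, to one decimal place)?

Protein per g fat: canned tuna 10, oats 1.5, eggs 1.143, peanut butter 0.4667.
Take 2 servings of canned tuna: uses 4 g fat, +40.0 g protein (running total 40.0 g).
Take 3 servings of oats: uses 12 g fat, +18.0 g protein (running total 58.0 g).
Take 1 serving of eggs: uses 7 g fat, +8.0 g protein (running total 66.0 g).
Take 1.133 servings of peanut butter: uses 17 g fat, +7.9 g protein (running total 73.9 g).
Greedy by best ratio exhausts the fat allowance optimally: 73.9 g.

73.9 g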